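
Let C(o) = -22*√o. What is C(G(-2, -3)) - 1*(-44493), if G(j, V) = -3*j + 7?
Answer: 44493 - 22*√13 ≈ 44414.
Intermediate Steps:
G(j, V) = 7 - 3*j
C(G(-2, -3)) - 1*(-44493) = -22*√(7 - 3*(-2)) - 1*(-44493) = -22*√(7 + 6) + 44493 = -22*√13 + 44493 = 44493 - 22*√13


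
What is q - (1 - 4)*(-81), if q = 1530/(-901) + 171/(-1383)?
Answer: -5981730/24433 ≈ -244.82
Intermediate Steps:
q = -44511/24433 (q = 1530*(-1/901) + 171*(-1/1383) = -90/53 - 57/461 = -44511/24433 ≈ -1.8218)
q - (1 - 4)*(-81) = -44511/24433 - (1 - 4)*(-81) = -44511/24433 - (-3)*(-81) = -44511/24433 - 1*243 = -44511/24433 - 243 = -5981730/24433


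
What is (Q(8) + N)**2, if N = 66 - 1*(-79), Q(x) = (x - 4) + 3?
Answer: 23104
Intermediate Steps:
Q(x) = -1 + x (Q(x) = (-4 + x) + 3 = -1 + x)
N = 145 (N = 66 + 79 = 145)
(Q(8) + N)**2 = ((-1 + 8) + 145)**2 = (7 + 145)**2 = 152**2 = 23104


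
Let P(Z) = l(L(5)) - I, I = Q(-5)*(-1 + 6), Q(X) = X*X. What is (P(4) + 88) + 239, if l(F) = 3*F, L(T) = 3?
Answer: 211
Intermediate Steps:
Q(X) = X²
I = 125 (I = (-5)²*(-1 + 6) = 25*5 = 125)
P(Z) = -116 (P(Z) = 3*3 - 1*125 = 9 - 125 = -116)
(P(4) + 88) + 239 = (-116 + 88) + 239 = -28 + 239 = 211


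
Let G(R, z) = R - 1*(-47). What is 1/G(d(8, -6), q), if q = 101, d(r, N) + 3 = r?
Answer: 1/52 ≈ 0.019231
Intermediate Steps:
d(r, N) = -3 + r
G(R, z) = 47 + R (G(R, z) = R + 47 = 47 + R)
1/G(d(8, -6), q) = 1/(47 + (-3 + 8)) = 1/(47 + 5) = 1/52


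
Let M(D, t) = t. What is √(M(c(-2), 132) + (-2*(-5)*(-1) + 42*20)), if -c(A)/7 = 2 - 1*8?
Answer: √962 ≈ 31.016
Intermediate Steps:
c(A) = 42 (c(A) = -7*(2 - 1*8) = -7*(2 - 8) = -7*(-6) = 42)
√(M(c(-2), 132) + (-2*(-5)*(-1) + 42*20)) = √(132 + (-2*(-5)*(-1) + 42*20)) = √(132 + (10*(-1) + 840)) = √(132 + (-10 + 840)) = √(132 + 830) = √962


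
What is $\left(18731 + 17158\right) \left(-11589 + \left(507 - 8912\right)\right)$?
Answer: $-717564666$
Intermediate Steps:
$\left(18731 + 17158\right) \left(-11589 + \left(507 - 8912\right)\right) = 35889 \left(-11589 - 8405\right) = 35889 \left(-19994\right) = -717564666$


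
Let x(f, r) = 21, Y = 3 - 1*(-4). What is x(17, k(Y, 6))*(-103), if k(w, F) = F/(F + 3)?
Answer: -2163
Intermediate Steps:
Y = 7 (Y = 3 + 4 = 7)
k(w, F) = F/(3 + F)
x(17, k(Y, 6))*(-103) = 21*(-103) = -2163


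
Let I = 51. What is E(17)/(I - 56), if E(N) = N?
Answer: -17/5 ≈ -3.4000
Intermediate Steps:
E(17)/(I - 56) = 17/(51 - 56) = 17/(-5) = -⅕*17 = -17/5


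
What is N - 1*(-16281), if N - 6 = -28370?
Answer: -12083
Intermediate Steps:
N = -28364 (N = 6 - 28370 = -28364)
N - 1*(-16281) = -28364 - 1*(-16281) = -28364 + 16281 = -12083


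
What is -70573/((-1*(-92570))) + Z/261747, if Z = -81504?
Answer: -2890788479/2692213310 ≈ -1.0738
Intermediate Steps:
-70573/((-1*(-92570))) + Z/261747 = -70573/((-1*(-92570))) - 81504/261747 = -70573/92570 - 81504*1/261747 = -70573*1/92570 - 9056/29083 = -70573/92570 - 9056/29083 = -2890788479/2692213310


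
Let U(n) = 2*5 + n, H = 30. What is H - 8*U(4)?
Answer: -82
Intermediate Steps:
U(n) = 10 + n
H - 8*U(4) = 30 - 8*(10 + 4) = 30 - 8*14 = 30 - 112 = -82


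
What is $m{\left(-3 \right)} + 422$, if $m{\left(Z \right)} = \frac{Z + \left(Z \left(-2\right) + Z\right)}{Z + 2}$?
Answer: $422$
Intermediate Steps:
$m{\left(Z \right)} = 0$ ($m{\left(Z \right)} = \frac{Z + \left(- 2 Z + Z\right)}{2 + Z} = \frac{Z - Z}{2 + Z} = \frac{0}{2 + Z} = 0$)
$m{\left(-3 \right)} + 422 = 0 + 422 = 422$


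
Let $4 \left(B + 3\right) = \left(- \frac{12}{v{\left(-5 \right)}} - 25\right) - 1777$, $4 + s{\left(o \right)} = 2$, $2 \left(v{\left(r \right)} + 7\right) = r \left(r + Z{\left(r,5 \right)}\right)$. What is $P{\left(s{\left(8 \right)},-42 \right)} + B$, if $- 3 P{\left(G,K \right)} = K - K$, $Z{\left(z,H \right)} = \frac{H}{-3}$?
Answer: $- \frac{26321}{58} \approx -453.81$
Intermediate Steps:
$Z{\left(z,H \right)} = - \frac{H}{3}$ ($Z{\left(z,H \right)} = H \left(- \frac{1}{3}\right) = - \frac{H}{3}$)
$v{\left(r \right)} = -7 + \frac{r \left(- \frac{5}{3} + r\right)}{2}$ ($v{\left(r \right)} = -7 + \frac{r \left(r - \frac{5}{3}\right)}{2} = -7 + \frac{r \left(- \frac{5}{3} + r\right)}{2}$)
$s{\left(o \right)} = -2$ ($s{\left(o \right)} = -4 + 2 = -2$)
$P{\left(G,K \right)} = 0$ ($P{\left(G,K \right)} = - \frac{K - K}{3} = \left(- \frac{1}{3}\right) 0 = 0$)
$B = - \frac{26321}{58}$ ($B = -3 + \frac{\left(- \frac{12}{-7 + \frac{\left(-5\right)^{2}}{2} - - \frac{25}{6}} - 25\right) - 1777}{4} = -3 + \frac{\left(- \frac{12}{-7 + \frac{1}{2} \cdot 25 + \frac{25}{6}} - 25\right) - 1777}{4} = -3 + \frac{\left(- \frac{12}{-7 + \frac{25}{2} + \frac{25}{6}} - 25\right) - 1777}{4} = -3 + \frac{\left(- \frac{12}{\frac{29}{3}} - 25\right) - 1777}{4} = -3 + \frac{\left(\left(-12\right) \frac{3}{29} - 25\right) - 1777}{4} = -3 + \frac{\left(- \frac{36}{29} - 25\right) - 1777}{4} = -3 + \frac{- \frac{761}{29} - 1777}{4} = -3 + \frac{1}{4} \left(- \frac{52294}{29}\right) = -3 - \frac{26147}{58} = - \frac{26321}{58} \approx -453.81$)
$P{\left(s{\left(8 \right)},-42 \right)} + B = 0 - \frac{26321}{58} = - \frac{26321}{58}$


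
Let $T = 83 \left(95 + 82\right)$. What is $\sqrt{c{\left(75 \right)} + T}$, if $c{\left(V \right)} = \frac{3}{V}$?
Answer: $\frac{2 \sqrt{91819}}{5} \approx 121.21$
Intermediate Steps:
$T = 14691$ ($T = 83 \cdot 177 = 14691$)
$\sqrt{c{\left(75 \right)} + T} = \sqrt{\frac{3}{75} + 14691} = \sqrt{3 \cdot \frac{1}{75} + 14691} = \sqrt{\frac{1}{25} + 14691} = \sqrt{\frac{367276}{25}} = \frac{2 \sqrt{91819}}{5}$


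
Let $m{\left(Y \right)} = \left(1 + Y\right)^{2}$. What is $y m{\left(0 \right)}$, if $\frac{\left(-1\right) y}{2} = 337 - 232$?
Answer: $-210$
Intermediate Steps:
$y = -210$ ($y = - 2 \left(337 - 232\right) = \left(-2\right) 105 = -210$)
$y m{\left(0 \right)} = - 210 \left(1 + 0\right)^{2} = - 210 \cdot 1^{2} = \left(-210\right) 1 = -210$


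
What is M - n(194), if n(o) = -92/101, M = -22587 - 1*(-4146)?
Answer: -1862449/101 ≈ -18440.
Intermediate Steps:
M = -18441 (M = -22587 + 4146 = -18441)
n(o) = -92/101 (n(o) = -92*1/101 = -92/101)
M - n(194) = -18441 - 1*(-92/101) = -18441 + 92/101 = -1862449/101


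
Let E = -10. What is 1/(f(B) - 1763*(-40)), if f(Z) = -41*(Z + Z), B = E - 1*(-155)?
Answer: 1/58630 ≈ 1.7056e-5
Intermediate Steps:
B = 145 (B = -10 - 1*(-155) = -10 + 155 = 145)
f(Z) = -82*Z
1/(f(B) - 1763*(-40)) = 1/(-82*145 - 1763*(-40)) = 1/(-11890 + 70520) = 1/58630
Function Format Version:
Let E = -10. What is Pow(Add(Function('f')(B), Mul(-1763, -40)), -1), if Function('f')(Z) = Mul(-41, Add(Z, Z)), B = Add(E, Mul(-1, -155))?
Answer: Rational(1, 58630) ≈ 1.7056e-5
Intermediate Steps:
B = 145 (B = Add(-10, Mul(-1, -155)) = Add(-10, 155) = 145)
Function('f')(Z) = Mul(-82, Z) (Function('f')(Z) = Mul(-41, Mul(2, Z)) = Mul(-82, Z))
Pow(Add(Function('f')(B), Mul(-1763, -40)), -1) = Pow(Add(Mul(-82, 145), Mul(-1763, -40)), -1) = Pow(Add(-11890, 70520), -1) = Pow(58630, -1) = Rational(1, 58630)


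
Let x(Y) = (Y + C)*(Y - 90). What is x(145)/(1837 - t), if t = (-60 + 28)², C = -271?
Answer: -2310/271 ≈ -8.5240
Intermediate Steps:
x(Y) = (-271 + Y)*(-90 + Y) (x(Y) = (Y - 271)*(Y - 90) = (-271 + Y)*(-90 + Y))
t = 1024 (t = (-32)² = 1024)
x(145)/(1837 - t) = (24390 + 145² - 361*145)/(1837 - 1*1024) = (24390 + 21025 - 52345)/(1837 - 1024) = -6930/813 = -6930*1/813 = -2310/271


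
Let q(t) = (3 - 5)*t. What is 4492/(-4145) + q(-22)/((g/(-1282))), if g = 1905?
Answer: -48473684/1579245 ≈ -30.694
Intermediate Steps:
q(t) = -2*t
4492/(-4145) + q(-22)/((g/(-1282))) = 4492/(-4145) + (-2*(-22))/((1905/(-1282))) = 4492*(-1/4145) + 44/((1905*(-1/1282))) = -4492/4145 + 44/(-1905/1282) = -4492/4145 + 44*(-1282/1905) = -4492/4145 - 56408/1905 = -48473684/1579245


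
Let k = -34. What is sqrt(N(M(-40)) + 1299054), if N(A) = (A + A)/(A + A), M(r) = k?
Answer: 17*sqrt(4495) ≈ 1139.8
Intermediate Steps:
M(r) = -34
N(A) = 1 (N(A) = (2*A)/((2*A)) = (2*A)*(1/(2*A)) = 1)
sqrt(N(M(-40)) + 1299054) = sqrt(1 + 1299054) = sqrt(1299055) = 17*sqrt(4495)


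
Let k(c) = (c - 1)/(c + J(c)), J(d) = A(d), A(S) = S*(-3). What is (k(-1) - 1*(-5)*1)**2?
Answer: 16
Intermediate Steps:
A(S) = -3*S
J(d) = -3*d
k(c) = -(-1 + c)/(2*c) (k(c) = (c - 1)/(c - 3*c) = (-1 + c)/((-2*c)) = (-1 + c)*(-1/(2*c)) = -(-1 + c)/(2*c))
(k(-1) - 1*(-5)*1)**2 = ((1/2)*(1 - 1*(-1))/(-1) - 1*(-5)*1)**2 = ((1/2)*(-1)*(1 + 1) + 5*1)**2 = ((1/2)*(-1)*2 + 5)**2 = (-1 + 5)**2 = 4**2 = 16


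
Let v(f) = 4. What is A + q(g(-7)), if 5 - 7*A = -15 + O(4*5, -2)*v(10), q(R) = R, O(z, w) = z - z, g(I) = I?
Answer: -29/7 ≈ -4.1429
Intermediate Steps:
O(z, w) = 0
A = 20/7 (A = 5/7 - (-15 + 0*4)/7 = 5/7 - (-15 + 0)/7 = 5/7 - 1/7*(-15) = 5/7 + 15/7 = 20/7 ≈ 2.8571)
A + q(g(-7)) = 20/7 - 7 = -29/7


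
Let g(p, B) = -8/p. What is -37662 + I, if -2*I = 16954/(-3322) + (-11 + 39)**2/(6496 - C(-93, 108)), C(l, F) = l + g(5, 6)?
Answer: -4122581261831/109469866 ≈ -37660.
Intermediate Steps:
C(l, F) = -8/5 + l (C(l, F) = l - 8/5 = -8/5 + l)
I = 272831461/109469866 (I = -(16954/(-3322) + (-11 + 39)**2/(6496 - (-8/5 - 93)))/2 = -(16954*(-1/3322) + 28**2/(6496 - 1*(-473/5)))/2 = -(-8477/1661 + 784/(6496 + 473/5))/2 = -(-8477/1661 + 784/(32953/5))/2 = -(-8477/1661 + 784*(5/32953))/2 = -(-8477/1661 + 3920/32953)/2 = -1/2*(-272831461/54734933) = 272831461/109469866 ≈ 2.4923)
-37662 + I = -37662 + 272831461/109469866 = -4122581261831/109469866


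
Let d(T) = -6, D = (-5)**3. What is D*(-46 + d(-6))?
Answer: 6500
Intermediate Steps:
D = -125
D*(-46 + d(-6)) = -125*(-46 - 6) = -125*(-52) = 6500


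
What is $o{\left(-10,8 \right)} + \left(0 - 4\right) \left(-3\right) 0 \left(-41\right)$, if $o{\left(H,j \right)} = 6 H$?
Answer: $-60$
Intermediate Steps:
$o{\left(-10,8 \right)} + \left(0 - 4\right) \left(-3\right) 0 \left(-41\right) = 6 \left(-10\right) + \left(0 - 4\right) \left(-3\right) 0 \left(-41\right) = -60 + \left(-4\right) \left(-3\right) 0 = -60 + 12 \cdot 0 = -60 + 0 = -60$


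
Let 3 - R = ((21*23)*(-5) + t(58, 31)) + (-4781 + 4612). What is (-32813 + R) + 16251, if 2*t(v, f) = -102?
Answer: -13924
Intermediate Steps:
t(v, f) = -51 (t(v, f) = (½)*(-102) = -51)
R = 2638 (R = 3 - (((21*23)*(-5) - 51) + (-4781 + 4612)) = 3 - ((483*(-5) - 51) - 169) = 3 - ((-2415 - 51) - 169) = 3 - (-2466 - 169) = 3 - 1*(-2635) = 3 + 2635 = 2638)
(-32813 + R) + 16251 = (-32813 + 2638) + 16251 = -30175 + 16251 = -13924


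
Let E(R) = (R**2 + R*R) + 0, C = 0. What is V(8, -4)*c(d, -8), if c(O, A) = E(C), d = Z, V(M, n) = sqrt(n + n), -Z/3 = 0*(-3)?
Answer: 0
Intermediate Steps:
Z = 0 (Z = -0*(-3) = -3*0 = 0)
V(M, n) = sqrt(2)*sqrt(n) (V(M, n) = sqrt(2*n) = sqrt(2)*sqrt(n))
d = 0
E(R) = 2*R**2 (E(R) = (R**2 + R**2) + 0 = 2*R**2 + 0 = 2*R**2)
c(O, A) = 0 (c(O, A) = 2*0**2 = 2*0 = 0)
V(8, -4)*c(d, -8) = (sqrt(2)*sqrt(-4))*0 = (sqrt(2)*(2*I))*0 = (2*I*sqrt(2))*0 = 0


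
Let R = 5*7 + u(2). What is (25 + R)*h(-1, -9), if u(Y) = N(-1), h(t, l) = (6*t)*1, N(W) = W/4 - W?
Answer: -729/2 ≈ -364.50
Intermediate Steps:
N(W) = -3*W/4 (N(W) = W*(¼) - W = W/4 - W = -3*W/4)
h(t, l) = 6*t
u(Y) = ¾ (u(Y) = -¾*(-1) = ¾)
R = 143/4 (R = 5*7 + ¾ = 35 + ¾ = 143/4 ≈ 35.750)
(25 + R)*h(-1, -9) = (25 + 143/4)*(6*(-1)) = (243/4)*(-6) = -729/2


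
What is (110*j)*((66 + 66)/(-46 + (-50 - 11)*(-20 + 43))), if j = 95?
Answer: -459800/483 ≈ -951.97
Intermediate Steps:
(110*j)*((66 + 66)/(-46 + (-50 - 11)*(-20 + 43))) = (110*95)*((66 + 66)/(-46 + (-50 - 11)*(-20 + 43))) = 10450*(132/(-46 - 61*23)) = 10450*(132/(-46 - 1403)) = 10450*(132/(-1449)) = 10450*(132*(-1/1449)) = 10450*(-44/483) = -459800/483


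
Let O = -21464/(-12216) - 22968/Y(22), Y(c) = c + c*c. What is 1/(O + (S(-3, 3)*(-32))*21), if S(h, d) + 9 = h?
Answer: 35121/281683265 ≈ 0.00012468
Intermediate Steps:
S(h, d) = -9 + h
Y(c) = c + c²
O = -1532479/35121 (O = -21464/(-12216) - 22968*1/(22*(1 + 22)) = -21464*(-1/12216) - 22968/(22*23) = 2683/1527 - 22968/506 = 2683/1527 - 22968*1/506 = 2683/1527 - 1044/23 = -1532479/35121 ≈ -43.634)
1/(O + (S(-3, 3)*(-32))*21) = 1/(-1532479/35121 + ((-9 - 3)*(-32))*21) = 1/(-1532479/35121 - 12*(-32)*21) = 1/(-1532479/35121 + 384*21) = 1/(-1532479/35121 + 8064) = 1/(281683265/35121) = 35121/281683265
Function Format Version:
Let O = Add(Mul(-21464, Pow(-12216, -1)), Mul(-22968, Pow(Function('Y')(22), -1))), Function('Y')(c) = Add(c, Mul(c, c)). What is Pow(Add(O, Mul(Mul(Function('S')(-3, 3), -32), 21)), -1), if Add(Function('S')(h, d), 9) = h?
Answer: Rational(35121, 281683265) ≈ 0.00012468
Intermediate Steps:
Function('S')(h, d) = Add(-9, h)
Function('Y')(c) = Add(c, Pow(c, 2))
O = Rational(-1532479, 35121) (O = Add(Mul(-21464, Pow(-12216, -1)), Mul(-22968, Pow(Mul(22, Add(1, 22)), -1))) = Add(Mul(-21464, Rational(-1, 12216)), Mul(-22968, Pow(Mul(22, 23), -1))) = Add(Rational(2683, 1527), Mul(-22968, Pow(506, -1))) = Add(Rational(2683, 1527), Mul(-22968, Rational(1, 506))) = Add(Rational(2683, 1527), Rational(-1044, 23)) = Rational(-1532479, 35121) ≈ -43.634)
Pow(Add(O, Mul(Mul(Function('S')(-3, 3), -32), 21)), -1) = Pow(Add(Rational(-1532479, 35121), Mul(Mul(Add(-9, -3), -32), 21)), -1) = Pow(Add(Rational(-1532479, 35121), Mul(Mul(-12, -32), 21)), -1) = Pow(Add(Rational(-1532479, 35121), Mul(384, 21)), -1) = Pow(Add(Rational(-1532479, 35121), 8064), -1) = Pow(Rational(281683265, 35121), -1) = Rational(35121, 281683265)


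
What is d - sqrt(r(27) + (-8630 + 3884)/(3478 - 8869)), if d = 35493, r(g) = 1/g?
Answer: 35493 - sqrt(26662089)/5391 ≈ 35492.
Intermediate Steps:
d - sqrt(r(27) + (-8630 + 3884)/(3478 - 8869)) = 35493 - sqrt(1/27 + (-8630 + 3884)/(3478 - 8869)) = 35493 - sqrt(1/27 - 4746/(-5391)) = 35493 - sqrt(1/27 - 4746*(-1/5391)) = 35493 - sqrt(1/27 + 1582/1797) = 35493 - sqrt(14837/16173) = 35493 - sqrt(26662089)/5391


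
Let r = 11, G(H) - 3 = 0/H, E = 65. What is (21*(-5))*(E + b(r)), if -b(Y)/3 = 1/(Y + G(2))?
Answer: -13605/2 ≈ -6802.5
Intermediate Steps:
G(H) = 3 (G(H) = 3 + 0/H = 3 + 0 = 3)
b(Y) = -3/(3 + Y) (b(Y) = -3/(Y + 3) = -3/(3 + Y))
(21*(-5))*(E + b(r)) = (21*(-5))*(65 - 3/(3 + 11)) = -105*(65 - 3/14) = -105*907/14 = -13605/2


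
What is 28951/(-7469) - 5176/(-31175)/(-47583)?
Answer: -42945952783319/11079514786725 ≈ -3.8762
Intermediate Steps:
28951/(-7469) - 5176/(-31175)/(-47583) = 28951*(-1/7469) - 5176*(-1/31175)*(-1/47583) = -28951/7469 + (5176/31175)*(-1/47583) = -28951/7469 - 5176/1483400025 = -42945952783319/11079514786725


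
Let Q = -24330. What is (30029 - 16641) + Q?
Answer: -10942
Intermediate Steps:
(30029 - 16641) + Q = (30029 - 16641) - 24330 = 13388 - 24330 = -10942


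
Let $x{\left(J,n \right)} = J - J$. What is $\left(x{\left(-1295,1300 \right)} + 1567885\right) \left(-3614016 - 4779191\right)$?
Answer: $-13159583357195$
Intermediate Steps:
$x{\left(J,n \right)} = 0$
$\left(x{\left(-1295,1300 \right)} + 1567885\right) \left(-3614016 - 4779191\right) = \left(0 + 1567885\right) \left(-3614016 - 4779191\right) = 1567885 \left(-8393207\right) = -13159583357195$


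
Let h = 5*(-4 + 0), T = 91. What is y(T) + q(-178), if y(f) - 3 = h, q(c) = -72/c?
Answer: -1477/89 ≈ -16.596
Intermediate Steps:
h = -20 (h = 5*(-4) = -20)
y(f) = -17 (y(f) = 3 - 20 = -17)
y(T) + q(-178) = -17 - 72/(-178) = -17 - 72*(-1/178) = -17 + 36/89 = -1477/89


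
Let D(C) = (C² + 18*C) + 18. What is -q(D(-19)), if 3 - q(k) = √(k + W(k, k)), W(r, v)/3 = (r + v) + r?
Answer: -3 + √370 ≈ 16.235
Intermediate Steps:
W(r, v) = 3*v + 6*r (W(r, v) = 3*((r + v) + r) = 3*(v + 2*r) = 3*v + 6*r)
D(C) = 18 + C² + 18*C
q(k) = 3 - √10*√k (q(k) = 3 - √(k + (3*k + 6*k)) = 3 - √(k + 9*k) = 3 - √(10*k) = 3 - √10*√k)
-q(D(-19)) = -(3 - √10*√(18 + (-19)² + 18*(-19))) = -(3 - √10*√(18 + 361 - 342)) = -(3 - √10*√37) = -(3 - √370) = -3 + √370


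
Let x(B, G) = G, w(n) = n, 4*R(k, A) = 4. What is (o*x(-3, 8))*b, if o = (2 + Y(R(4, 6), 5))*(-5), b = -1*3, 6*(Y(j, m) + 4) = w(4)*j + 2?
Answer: -120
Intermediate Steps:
R(k, A) = 1 (R(k, A) = (1/4)*4 = 1)
Y(j, m) = -11/3 + 2*j/3 (Y(j, m) = -4 + (4*j + 2)/6 = -4 + (2 + 4*j)/6 = -4 + (1/3 + 2*j/3) = -11/3 + 2*j/3)
b = -3
o = 5 (o = (2 + (-11/3 + (2/3)*1))*(-5) = (2 + (-11/3 + 2/3))*(-5) = (2 - 3)*(-5) = -1*(-5) = 5)
(o*x(-3, 8))*b = (5*8)*(-3) = 40*(-3) = -120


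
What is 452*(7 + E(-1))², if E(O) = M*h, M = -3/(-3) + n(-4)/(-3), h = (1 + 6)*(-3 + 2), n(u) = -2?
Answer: 88592/9 ≈ 9843.6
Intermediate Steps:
h = -7 (h = 7*(-1) = -7)
M = 5/3 (M = -3/(-3) - 2/(-3) = -3*(-⅓) - 2*(-⅓) = 1 + ⅔ = 5/3 ≈ 1.6667)
E(O) = -35/3 (E(O) = (5/3)*(-7) = -35/3)
452*(7 + E(-1))² = 452*(7 - 35/3)² = 452*(-14/3)² = 452*(196/9) = 88592/9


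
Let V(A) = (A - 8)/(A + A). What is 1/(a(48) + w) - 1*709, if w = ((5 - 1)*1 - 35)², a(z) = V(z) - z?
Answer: -7771337/10961 ≈ -709.00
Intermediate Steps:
V(A) = (-8 + A)/(2*A) (V(A) = (-8 + A)/((2*A)) = (-8 + A)*(1/(2*A)) = (-8 + A)/(2*A))
a(z) = -z + (-8 + z)/(2*z) (a(z) = (-8 + z)/(2*z) - z = -z + (-8 + z)/(2*z))
w = 961 (w = (4*1 - 35)² = (4 - 35)² = (-31)² = 961)
1/(a(48) + w) - 1*709 = 1/((½ - 1*48 - 4/48) + 961) - 1*709 = 1/((½ - 48 - 4*1/48) + 961) - 709 = 1/((½ - 48 - 1/12) + 961) - 709 = 1/(-571/12 + 961) - 709 = 1/(10961/12) - 709 = 12/10961 - 709 = -7771337/10961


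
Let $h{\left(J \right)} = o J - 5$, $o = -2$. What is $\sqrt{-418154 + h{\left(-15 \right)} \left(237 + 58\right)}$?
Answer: $i \sqrt{410779} \approx 640.92 i$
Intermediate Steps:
$h{\left(J \right)} = -5 - 2 J$ ($h{\left(J \right)} = - 2 J - 5 = -5 - 2 J$)
$\sqrt{-418154 + h{\left(-15 \right)} \left(237 + 58\right)} = \sqrt{-418154 + \left(-5 - -30\right) \left(237 + 58\right)} = \sqrt{-418154 + \left(-5 + 30\right) 295} = \sqrt{-418154 + 25 \cdot 295} = \sqrt{-418154 + 7375} = \sqrt{-410779} = i \sqrt{410779}$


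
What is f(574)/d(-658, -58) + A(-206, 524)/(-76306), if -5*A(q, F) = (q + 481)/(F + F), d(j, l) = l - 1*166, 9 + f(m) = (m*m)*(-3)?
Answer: 4940250629561/1119561632 ≈ 4412.7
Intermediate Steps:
f(m) = -9 - 3*m² (f(m) = -9 + (m*m)*(-3) = -9 + m²*(-3) = -9 - 3*m²)
d(j, l) = -166 + l (d(j, l) = l - 166 = -166 + l)
A(q, F) = -(481 + q)/(10*F) (A(q, F) = -(q + 481)/(5*(F + F)) = -(481 + q)/(5*(2*F)) = -(481 + q)*1/(2*F)/5 = -(481 + q)/(10*F))
f(574)/d(-658, -58) + A(-206, 524)/(-76306) = (-9 - 3*574²)/(-166 - 58) + ((⅒)*(-481 - 1*(-206))/524)/(-76306) = (-9 - 3*329476)/(-224) + ((⅒)*(1/524)*(-481 + 206))*(-1/76306) = (-9 - 988428)*(-1/224) + ((⅒)*(1/524)*(-275))*(-1/76306) = -988437*(-1/224) - 55/1048*(-1/76306) = 988437/224 + 55/79968688 = 4940250629561/1119561632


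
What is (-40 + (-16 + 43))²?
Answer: 169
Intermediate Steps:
(-40 + (-16 + 43))² = (-40 + 27)² = (-13)² = 169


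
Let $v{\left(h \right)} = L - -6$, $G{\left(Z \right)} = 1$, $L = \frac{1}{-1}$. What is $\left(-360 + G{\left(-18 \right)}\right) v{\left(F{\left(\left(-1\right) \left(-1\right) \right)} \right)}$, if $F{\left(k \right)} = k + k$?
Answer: $-1795$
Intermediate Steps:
$L = -1$
$F{\left(k \right)} = 2 k$
$v{\left(h \right)} = 5$ ($v{\left(h \right)} = -1 - -6 = -1 + 6 = 5$)
$\left(-360 + G{\left(-18 \right)}\right) v{\left(F{\left(\left(-1\right) \left(-1\right) \right)} \right)} = \left(-360 + 1\right) 5 = \left(-359\right) 5 = -1795$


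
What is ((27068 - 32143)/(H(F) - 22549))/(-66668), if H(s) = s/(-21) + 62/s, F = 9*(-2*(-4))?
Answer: -9135/2706242219 ≈ -3.3755e-6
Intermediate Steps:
F = 72 (F = 9*8 = 72)
H(s) = 62/s - s/21 (H(s) = s*(-1/21) + 62/s = -s/21 + 62/s = 62/s - s/21)
((27068 - 32143)/(H(F) - 22549))/(-66668) = ((27068 - 32143)/((62/72 - 1/21*72) - 22549))/(-66668) = -5075/((62*(1/72) - 24/7) - 22549)*(-1/66668) = -5075/((31/36 - 24/7) - 22549)*(-1/66668) = -5075/(-647/252 - 22549)*(-1/66668) = -5075/(-5682995/252)*(-1/66668) = -5075*(-252/5682995)*(-1/66668) = (255780/1136599)*(-1/66668) = -9135/2706242219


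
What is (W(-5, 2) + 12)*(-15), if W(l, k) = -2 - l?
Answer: -225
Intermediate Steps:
(W(-5, 2) + 12)*(-15) = ((-2 - 1*(-5)) + 12)*(-15) = ((-2 + 5) + 12)*(-15) = (3 + 12)*(-15) = 15*(-15) = -225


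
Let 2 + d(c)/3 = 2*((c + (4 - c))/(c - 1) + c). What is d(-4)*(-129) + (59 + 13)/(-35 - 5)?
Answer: 22437/5 ≈ 4487.4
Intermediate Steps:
d(c) = -6 + 6*c + 24/(-1 + c) (d(c) = -6 + 3*(2*((c + (4 - c))/(c - 1) + c)) = -6 + 3*(2*(4/(-1 + c) + c)) = -6 + 3*(2*(c + 4/(-1 + c))) = -6 + 3*(2*c + 8/(-1 + c)) = -6 + (6*c + 24/(-1 + c)) = -6 + 6*c + 24/(-1 + c))
d(-4)*(-129) + (59 + 13)/(-35 - 5) = (6*(5 + (-4)² - 2*(-4))/(-1 - 4))*(-129) + (59 + 13)/(-35 - 5) = (6*(5 + 16 + 8)/(-5))*(-129) + 72/(-40) = (6*(-⅕)*29)*(-129) + 72*(-1/40) = -174/5*(-129) - 9/5 = 22446/5 - 9/5 = 22437/5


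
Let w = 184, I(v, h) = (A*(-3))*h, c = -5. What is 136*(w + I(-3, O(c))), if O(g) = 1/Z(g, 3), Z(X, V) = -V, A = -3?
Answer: 24616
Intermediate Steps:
O(g) = -⅓ (O(g) = 1/(-1*3) = 1/(-3) = -⅓)
I(v, h) = 9*h (I(v, h) = (-3*(-3))*h = 9*h)
136*(w + I(-3, O(c))) = 136*(184 + 9*(-⅓)) = 136*(184 - 3) = 136*181 = 24616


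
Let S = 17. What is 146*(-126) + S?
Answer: -18379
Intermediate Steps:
146*(-126) + S = 146*(-126) + 17 = -18396 + 17 = -18379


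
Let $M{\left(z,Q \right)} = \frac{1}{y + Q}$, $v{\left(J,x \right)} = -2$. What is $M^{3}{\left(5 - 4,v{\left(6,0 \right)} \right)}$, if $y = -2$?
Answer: $- \frac{1}{64} \approx -0.015625$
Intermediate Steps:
$M{\left(z,Q \right)} = \frac{1}{-2 + Q}$
$M^{3}{\left(5 - 4,v{\left(6,0 \right)} \right)} = \left(\frac{1}{-2 - 2}\right)^{3} = \left(\frac{1}{-4}\right)^{3} = \left(- \frac{1}{4}\right)^{3} = - \frac{1}{64}$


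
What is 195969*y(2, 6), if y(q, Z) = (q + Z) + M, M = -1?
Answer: 1371783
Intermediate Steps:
y(q, Z) = -1 + Z + q (y(q, Z) = (q + Z) - 1 = (Z + q) - 1 = -1 + Z + q)
195969*y(2, 6) = 195969*(-1 + 6 + 2) = 195969*7 = 1371783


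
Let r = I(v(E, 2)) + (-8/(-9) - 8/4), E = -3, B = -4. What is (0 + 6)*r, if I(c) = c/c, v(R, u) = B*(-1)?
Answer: -⅔ ≈ -0.66667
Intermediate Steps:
v(R, u) = 4 (v(R, u) = -4*(-1) = 4)
I(c) = 1
r = -⅑ (r = 1 + (-8/(-9) - 8/4) = 1 + (-8*(-⅑) - 8*¼) = 1 + (8/9 - 2) = 1 - 10/9 = -⅑ ≈ -0.11111)
(0 + 6)*r = (0 + 6)*(-⅑) = 6*(-⅑) = -⅔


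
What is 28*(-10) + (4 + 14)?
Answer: -262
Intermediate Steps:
28*(-10) + (4 + 14) = -280 + 18 = -262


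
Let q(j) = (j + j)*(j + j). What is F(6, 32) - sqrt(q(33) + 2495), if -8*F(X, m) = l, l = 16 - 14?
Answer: -1/4 - sqrt(6851) ≈ -83.021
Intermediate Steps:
q(j) = 4*j**2 (q(j) = (2*j)*(2*j) = 4*j**2)
l = 2
F(X, m) = -1/4 (F(X, m) = -1/8*2 = -1/4)
F(6, 32) - sqrt(q(33) + 2495) = -1/4 - sqrt(4*33**2 + 2495) = -1/4 - sqrt(4*1089 + 2495) = -1/4 - sqrt(4356 + 2495) = -1/4 - sqrt(6851)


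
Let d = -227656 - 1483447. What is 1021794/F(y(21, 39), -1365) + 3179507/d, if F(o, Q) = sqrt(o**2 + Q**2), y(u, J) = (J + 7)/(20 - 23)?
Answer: -3179507/1711103 + 3065382*sqrt(16771141)/16771141 ≈ 746.66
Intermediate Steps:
y(u, J) = -7/3 - J/3 (y(u, J) = (7 + J)/(-3) = (7 + J)*(-1/3) = -7/3 - J/3)
d = -1711103
F(o, Q) = sqrt(Q**2 + o**2)
1021794/F(y(21, 39), -1365) + 3179507/d = 1021794/(sqrt((-1365)**2 + (-7/3 - 1/3*39)**2)) + 3179507/(-1711103) = 1021794/(sqrt(1863225 + (-7/3 - 13)**2)) + 3179507*(-1/1711103) = 1021794/(sqrt(1863225 + (-46/3)**2)) - 3179507/1711103 = 1021794/(sqrt(1863225 + 2116/9)) - 3179507/1711103 = 1021794/(sqrt(16771141/9)) - 3179507/1711103 = 1021794/((sqrt(16771141)/3)) - 3179507/1711103 = 1021794*(3*sqrt(16771141)/16771141) - 3179507/1711103 = 3065382*sqrt(16771141)/16771141 - 3179507/1711103 = -3179507/1711103 + 3065382*sqrt(16771141)/16771141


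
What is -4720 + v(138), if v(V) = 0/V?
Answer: -4720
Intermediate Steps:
v(V) = 0
-4720 + v(138) = -4720 + 0 = -4720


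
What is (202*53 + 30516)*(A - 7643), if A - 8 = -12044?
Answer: -811207738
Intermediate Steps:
A = -12036 (A = 8 - 12044 = -12036)
(202*53 + 30516)*(A - 7643) = (202*53 + 30516)*(-12036 - 7643) = (10706 + 30516)*(-19679) = 41222*(-19679) = -811207738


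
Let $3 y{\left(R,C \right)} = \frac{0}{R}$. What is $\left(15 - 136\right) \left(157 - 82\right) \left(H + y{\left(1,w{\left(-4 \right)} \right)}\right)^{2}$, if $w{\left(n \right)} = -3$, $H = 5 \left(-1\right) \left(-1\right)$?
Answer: $-226875$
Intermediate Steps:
$H = 5$ ($H = \left(-5\right) \left(-1\right) = 5$)
$y{\left(R,C \right)} = 0$ ($y{\left(R,C \right)} = \frac{0 \frac{1}{R}}{3} = \frac{1}{3} \cdot 0 = 0$)
$\left(15 - 136\right) \left(157 - 82\right) \left(H + y{\left(1,w{\left(-4 \right)} \right)}\right)^{2} = \left(15 - 136\right) \left(157 - 82\right) \left(5 + 0\right)^{2} = \left(-121\right) 75 \cdot 5^{2} = \left(-9075\right) 25 = -226875$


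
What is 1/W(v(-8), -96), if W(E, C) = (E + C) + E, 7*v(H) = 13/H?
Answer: -28/2701 ≈ -0.010367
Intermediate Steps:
v(H) = 13/(7*H) (v(H) = (13/H)/7 = 13/(7*H))
W(E, C) = C + 2*E (W(E, C) = (C + E) + E = C + 2*E)
1/W(v(-8), -96) = 1/(-96 + 2*((13/7)/(-8))) = 1/(-96 + 2*((13/7)*(-⅛))) = 1/(-96 + 2*(-13/56)) = 1/(-96 - 13/28) = 1/(-2701/28) = -28/2701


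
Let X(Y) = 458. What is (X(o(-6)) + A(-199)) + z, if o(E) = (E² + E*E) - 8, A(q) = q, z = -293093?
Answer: -292834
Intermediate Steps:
o(E) = -8 + 2*E² (o(E) = (E² + E²) - 8 = 2*E² - 8 = -8 + 2*E²)
(X(o(-6)) + A(-199)) + z = (458 - 199) - 293093 = 259 - 293093 = -292834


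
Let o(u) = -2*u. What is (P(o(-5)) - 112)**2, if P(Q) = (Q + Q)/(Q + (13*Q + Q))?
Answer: 2815684/225 ≈ 12514.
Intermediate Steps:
P(Q) = 2/15 (P(Q) = (2*Q)/(Q + 14*Q) = (2*Q)/((15*Q)) = (2*Q)*(1/(15*Q)) = 2/15)
(P(o(-5)) - 112)**2 = (2/15 - 112)**2 = (-1678/15)**2 = 2815684/225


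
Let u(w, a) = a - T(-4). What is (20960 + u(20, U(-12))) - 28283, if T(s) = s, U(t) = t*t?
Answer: -7175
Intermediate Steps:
U(t) = t²
u(w, a) = 4 + a (u(w, a) = a - 1*(-4) = a + 4 = 4 + a)
(20960 + u(20, U(-12))) - 28283 = (20960 + (4 + (-12)²)) - 28283 = (20960 + (4 + 144)) - 28283 = (20960 + 148) - 28283 = 21108 - 28283 = -7175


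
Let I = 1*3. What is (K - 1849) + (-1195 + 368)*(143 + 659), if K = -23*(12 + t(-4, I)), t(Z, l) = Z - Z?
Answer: -665379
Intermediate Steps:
I = 3
t(Z, l) = 0
K = -276 (K = -23*(12 + 0) = -23*12 = -276)
(K - 1849) + (-1195 + 368)*(143 + 659) = (-276 - 1849) + (-1195 + 368)*(143 + 659) = -2125 - 827*802 = -2125 - 663254 = -665379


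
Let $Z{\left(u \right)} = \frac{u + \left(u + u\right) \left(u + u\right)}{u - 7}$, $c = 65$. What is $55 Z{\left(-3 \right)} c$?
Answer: $- \frac{23595}{2} \approx -11798.0$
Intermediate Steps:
$Z{\left(u \right)} = \frac{u + 4 u^{2}}{-7 + u}$ ($Z{\left(u \right)} = \frac{u + 2 u 2 u}{-7 + u} = \frac{u + 4 u^{2}}{-7 + u}$)
$55 Z{\left(-3 \right)} c = 55 \left(- \frac{3 \left(1 + 4 \left(-3\right)\right)}{-7 - 3}\right) 65 = 55 \left(- \frac{3 \left(1 - 12\right)}{-10}\right) 65 = 55 \left(\left(-3\right) \left(- \frac{1}{10}\right) \left(-11\right)\right) 65 = 55 \left(- \frac{33}{10}\right) 65 = \left(- \frac{363}{2}\right) 65 = - \frac{23595}{2}$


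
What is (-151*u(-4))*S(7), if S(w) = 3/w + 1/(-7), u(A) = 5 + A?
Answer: -302/7 ≈ -43.143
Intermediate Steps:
S(w) = -⅐ + 3/w (S(w) = 3/w + 1*(-⅐) = 3/w - ⅐ = -⅐ + 3/w)
(-151*u(-4))*S(7) = (-151*(5 - 4))*((⅐)*(21 - 1*7)/7) = (-151*1)*((⅐)*(⅐)*(21 - 7)) = -151*14/(7*7) = -151*2/7 = -302/7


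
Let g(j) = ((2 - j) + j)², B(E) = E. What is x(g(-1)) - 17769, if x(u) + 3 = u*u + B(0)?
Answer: -17756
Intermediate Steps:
g(j) = 4 (g(j) = 2² = 4)
x(u) = -3 + u² (x(u) = -3 + (u*u + 0) = -3 + (u² + 0) = -3 + u²)
x(g(-1)) - 17769 = (-3 + 4²) - 17769 = (-3 + 16) - 17769 = 13 - 17769 = -17756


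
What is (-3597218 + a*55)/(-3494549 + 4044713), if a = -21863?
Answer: -4799683/550164 ≈ -8.7241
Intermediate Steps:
(-3597218 + a*55)/(-3494549 + 4044713) = (-3597218 - 21863*55)/(-3494549 + 4044713) = (-3597218 - 1202465)/550164 = -4799683*1/550164 = -4799683/550164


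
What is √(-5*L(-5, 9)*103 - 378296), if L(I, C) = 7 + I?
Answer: I*√379326 ≈ 615.89*I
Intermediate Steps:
√(-5*L(-5, 9)*103 - 378296) = √(-5*(7 - 5)*103 - 378296) = √(-5*2*103 - 378296) = √(-10*103 - 378296) = √(-1030 - 378296) = √(-379326) = I*√379326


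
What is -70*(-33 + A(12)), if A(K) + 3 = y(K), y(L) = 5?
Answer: 2170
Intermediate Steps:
A(K) = 2 (A(K) = -3 + 5 = 2)
-70*(-33 + A(12)) = -70*(-33 + 2) = -70*(-31) = 2170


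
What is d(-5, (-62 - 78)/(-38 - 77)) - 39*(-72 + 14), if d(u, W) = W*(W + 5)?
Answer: 1200602/529 ≈ 2269.6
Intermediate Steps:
d(u, W) = W*(5 + W)
d(-5, (-62 - 78)/(-38 - 77)) - 39*(-72 + 14) = ((-62 - 78)/(-38 - 77))*(5 + (-62 - 78)/(-38 - 77)) - 39*(-72 + 14) = (-140/(-115))*(5 - 140/(-115)) - 39*(-58) = (-140*(-1/115))*(5 - 140*(-1/115)) + 2262 = 28*(5 + 28/23)/23 + 2262 = (28/23)*(143/23) + 2262 = 4004/529 + 2262 = 1200602/529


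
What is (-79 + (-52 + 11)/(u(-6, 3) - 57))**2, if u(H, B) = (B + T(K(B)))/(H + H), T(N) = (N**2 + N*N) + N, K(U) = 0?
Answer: 321377329/52441 ≈ 6128.4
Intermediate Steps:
T(N) = N + 2*N**2 (T(N) = (N**2 + N**2) + N = 2*N**2 + N = N + 2*N**2)
u(H, B) = B/(2*H) (u(H, B) = (B + 0*(1 + 2*0))/(H + H) = (B + 0*(1 + 0))/((2*H)) = (B + 0*1)*(1/(2*H)) = (B + 0)*(1/(2*H)) = B*(1/(2*H)) = B/(2*H))
(-79 + (-52 + 11)/(u(-6, 3) - 57))**2 = (-79 + (-52 + 11)/((1/2)*3/(-6) - 57))**2 = (-79 - 41/((1/2)*3*(-1/6) - 57))**2 = (-79 - 41/(-1/4 - 57))**2 = (-79 - 41/(-229/4))**2 = (-79 - 41*(-4/229))**2 = (-79 + 164/229)**2 = (-17927/229)**2 = 321377329/52441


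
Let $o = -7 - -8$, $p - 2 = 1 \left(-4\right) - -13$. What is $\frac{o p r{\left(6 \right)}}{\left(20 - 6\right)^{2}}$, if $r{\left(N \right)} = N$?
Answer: $\frac{33}{98} \approx 0.33673$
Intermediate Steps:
$p = 11$ ($p = 2 + \left(1 \left(-4\right) - -13\right) = 2 + \left(-4 + 13\right) = 2 + 9 = 11$)
$o = 1$ ($o = -7 + 8 = 1$)
$\frac{o p r{\left(6 \right)}}{\left(20 - 6\right)^{2}} = \frac{1 \cdot 11 \cdot 6}{\left(20 - 6\right)^{2}} = \frac{11 \cdot 6}{14^{2}} = \frac{66}{196} = 66 \cdot \frac{1}{196} = \frac{33}{98}$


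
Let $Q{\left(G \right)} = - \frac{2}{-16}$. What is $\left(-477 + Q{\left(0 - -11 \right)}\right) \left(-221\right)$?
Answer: $\frac{843115}{8} \approx 1.0539 \cdot 10^{5}$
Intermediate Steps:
$Q{\left(G \right)} = \frac{1}{8}$ ($Q{\left(G \right)} = \left(-2\right) \left(- \frac{1}{16}\right) = \frac{1}{8}$)
$\left(-477 + Q{\left(0 - -11 \right)}\right) \left(-221\right) = \left(-477 + \frac{1}{8}\right) \left(-221\right) = \left(- \frac{3815}{8}\right) \left(-221\right) = \frac{843115}{8}$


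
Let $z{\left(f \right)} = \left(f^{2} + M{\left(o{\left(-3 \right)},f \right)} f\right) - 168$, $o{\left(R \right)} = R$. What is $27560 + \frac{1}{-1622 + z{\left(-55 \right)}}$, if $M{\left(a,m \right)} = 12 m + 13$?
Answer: $\frac{1014759201}{36820} \approx 27560.0$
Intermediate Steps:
$M{\left(a,m \right)} = 13 + 12 m$
$z{\left(f \right)} = -168 + f^{2} + f \left(13 + 12 f\right)$ ($z{\left(f \right)} = \left(f^{2} + \left(13 + 12 f\right) f\right) - 168 = \left(f^{2} + f \left(13 + 12 f\right)\right) - 168 = -168 + f^{2} + f \left(13 + 12 f\right)$)
$27560 + \frac{1}{-1622 + z{\left(-55 \right)}} = 27560 + \frac{1}{-1622 + \left(-168 + 13 \left(-55\right) + 13 \left(-55\right)^{2}\right)} = 27560 + \frac{1}{-1622 - -38442} = 27560 + \frac{1}{-1622 + 38442} = 27560 + \frac{1}{36820} = \frac{1014759201}{36820}$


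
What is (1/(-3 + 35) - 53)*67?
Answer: -113565/32 ≈ -3548.9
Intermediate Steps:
(1/(-3 + 35) - 53)*67 = (1/32 - 53)*67 = -1695/32*67 = -113565/32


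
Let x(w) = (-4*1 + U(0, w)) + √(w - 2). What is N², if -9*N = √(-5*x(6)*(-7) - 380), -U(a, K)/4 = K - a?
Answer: -430/27 ≈ -15.926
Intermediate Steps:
U(a, K) = -4*K + 4*a (U(a, K) = -4*(K - a) = -4*K + 4*a)
x(w) = -4 + √(-2 + w) - 4*w (x(w) = (-4*1 + (-4*w + 4*0)) + √(w - 2) = (-4 + (-4*w + 0)) + √(-2 + w) = (-4 - 4*w) + √(-2 + w) = -4 + √(-2 + w) - 4*w)
N = -I*√1290/9 (N = -√(-5*(-4 + √(-2 + 6) - 4*6)*(-7) - 380)/9 = -√(-5*(-4 + √4 - 24)*(-7) - 380)/9 = -√(-5*(-4 + 2 - 24)*(-7) - 380)/9 = -√(-5*(-26)*(-7) - 380)/9 = -√(130*(-7) - 380)/9 = -√(-910 - 380)/9 = -I*√1290/9 ≈ -3.9907*I)
N² = (-I*√1290/9)² = -430/27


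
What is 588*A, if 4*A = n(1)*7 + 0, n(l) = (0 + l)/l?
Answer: 1029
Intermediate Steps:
n(l) = 1 (n(l) = l/l = 1)
A = 7/4 (A = (1*7 + 0)/4 = (7 + 0)/4 = (¼)*7 = 7/4 ≈ 1.7500)
588*A = 588*(7/4) = 1029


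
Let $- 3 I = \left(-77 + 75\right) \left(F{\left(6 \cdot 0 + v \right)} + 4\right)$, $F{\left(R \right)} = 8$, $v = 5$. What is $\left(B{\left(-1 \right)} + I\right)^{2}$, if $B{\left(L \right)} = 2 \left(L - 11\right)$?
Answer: $256$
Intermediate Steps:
$B{\left(L \right)} = -22 + 2 L$ ($B{\left(L \right)} = 2 \left(-11 + L\right) = -22 + 2 L$)
$I = 8$ ($I = - \frac{\left(-77 + 75\right) \left(8 + 4\right)}{3} = - \frac{\left(-2\right) 12}{3} = \left(- \frac{1}{3}\right) \left(-24\right) = 8$)
$\left(B{\left(-1 \right)} + I\right)^{2} = \left(\left(-22 + 2 \left(-1\right)\right) + 8\right)^{2} = \left(\left(-22 - 2\right) + 8\right)^{2} = \left(-24 + 8\right)^{2} = \left(-16\right)^{2} = 256$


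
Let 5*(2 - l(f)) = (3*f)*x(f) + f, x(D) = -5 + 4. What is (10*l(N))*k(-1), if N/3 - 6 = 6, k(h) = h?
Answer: -164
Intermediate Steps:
x(D) = -1
N = 36 (N = 18 + 3*6 = 18 + 18 = 36)
l(f) = 2 + 2*f/5 (l(f) = 2 - ((3*f)*(-1) + f)/5 = 2 - (-3*f + f)/5 = 2 - (-2)*f/5 = 2 + 2*f/5)
(10*l(N))*k(-1) = (10*(2 + (⅖)*36))*(-1) = (10*(2 + 72/5))*(-1) = (10*(82/5))*(-1) = 164*(-1) = -164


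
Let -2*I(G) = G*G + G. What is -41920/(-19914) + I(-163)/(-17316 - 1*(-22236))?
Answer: -9446357/16329480 ≈ -0.57848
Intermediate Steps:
I(G) = -G/2 - G²/2 (I(G) = -(G*G + G)/2 = -(G² + G)/2 = -(G + G²)/2 = -G/2 - G²/2)
-41920/(-19914) + I(-163)/(-17316 - 1*(-22236)) = -41920/(-19914) + (-½*(-163)*(1 - 163))/(-17316 - 1*(-22236)) = -41920*(-1/19914) + (-½*(-163)*(-162))/(-17316 + 22236) = 20960/9957 - 13203/4920 = 20960/9957 - 13203*1/4920 = 20960/9957 - 4401/1640 = -9446357/16329480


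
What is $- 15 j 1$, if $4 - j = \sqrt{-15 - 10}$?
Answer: $-60 + 75 i \approx -60.0 + 75.0 i$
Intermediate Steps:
$j = 4 - 5 i$ ($j = 4 - \sqrt{-15 - 10} = 4 - \sqrt{-25} = 4 - 5 i \approx 4.0 - 5.0 i$)
$- 15 j 1 = - 15 \left(4 - 5 i\right) 1 = \left(-60 + 75 i\right) 1 = -60 + 75 i$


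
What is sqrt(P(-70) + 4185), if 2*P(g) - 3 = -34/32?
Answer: sqrt(267902)/8 ≈ 64.699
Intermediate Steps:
P(g) = 31/32 (P(g) = 3/2 + (-34/32)/2 = 3/2 + (-34*1/32)/2 = 3/2 + (1/2)*(-17/16) = 3/2 - 17/32 = 31/32)
sqrt(P(-70) + 4185) = sqrt(31/32 + 4185) = sqrt(133951/32) = sqrt(267902)/8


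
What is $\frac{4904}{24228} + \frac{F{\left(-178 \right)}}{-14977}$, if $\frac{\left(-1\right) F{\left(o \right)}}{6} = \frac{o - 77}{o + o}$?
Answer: $\frac{192531433}{949846626} \approx 0.2027$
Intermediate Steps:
$F{\left(o \right)} = - \frac{3 \left(-77 + o\right)}{o}$ ($F{\left(o \right)} = - 6 \frac{o - 77}{o + o} = - 6 \frac{-77 + o}{2 o} = - \frac{3 \left(-77 + o\right)}{o}$)
$\frac{4904}{24228} + \frac{F{\left(-178 \right)}}{-14977} = \frac{4904}{24228} + \frac{-3 + \frac{231}{-178}}{-14977} = 4904 \cdot \frac{1}{24228} + \left(-3 + 231 \left(- \frac{1}{178}\right)\right) \left(- \frac{1}{14977}\right) = \frac{1226}{6057} + \left(-3 - \frac{231}{178}\right) \left(- \frac{1}{14977}\right) = \frac{1226}{6057} - - \frac{45}{156818} = \frac{1226}{6057} + \frac{45}{156818} = \frac{192531433}{949846626}$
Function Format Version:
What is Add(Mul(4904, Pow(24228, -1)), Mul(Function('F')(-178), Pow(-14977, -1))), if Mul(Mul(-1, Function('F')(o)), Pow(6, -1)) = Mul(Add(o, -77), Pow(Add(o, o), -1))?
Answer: Rational(192531433, 949846626) ≈ 0.20270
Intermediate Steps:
Function('F')(o) = Mul(-3, Pow(o, -1), Add(-77, o)) (Function('F')(o) = Mul(-6, Mul(Add(o, -77), Pow(Add(o, o), -1))) = Mul(-6, Mul(Add(-77, o), Pow(Mul(2, o), -1))) = Mul(-6, Mul(Add(-77, o), Mul(Rational(1, 2), Pow(o, -1)))) = Mul(-6, Mul(Rational(1, 2), Pow(o, -1), Add(-77, o))) = Mul(-3, Pow(o, -1), Add(-77, o)))
Add(Mul(4904, Pow(24228, -1)), Mul(Function('F')(-178), Pow(-14977, -1))) = Add(Mul(4904, Pow(24228, -1)), Mul(Add(-3, Mul(231, Pow(-178, -1))), Pow(-14977, -1))) = Add(Mul(4904, Rational(1, 24228)), Mul(Add(-3, Mul(231, Rational(-1, 178))), Rational(-1, 14977))) = Add(Rational(1226, 6057), Mul(Add(-3, Rational(-231, 178)), Rational(-1, 14977))) = Add(Rational(1226, 6057), Mul(Rational(-765, 178), Rational(-1, 14977))) = Add(Rational(1226, 6057), Rational(45, 156818)) = Rational(192531433, 949846626)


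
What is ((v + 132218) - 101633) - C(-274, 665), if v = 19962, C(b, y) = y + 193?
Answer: 49689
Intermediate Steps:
C(b, y) = 193 + y
((v + 132218) - 101633) - C(-274, 665) = ((19962 + 132218) - 101633) - (193 + 665) = (152180 - 101633) - 1*858 = 50547 - 858 = 49689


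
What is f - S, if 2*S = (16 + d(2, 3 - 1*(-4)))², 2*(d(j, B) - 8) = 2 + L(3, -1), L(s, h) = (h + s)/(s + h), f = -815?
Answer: -9121/8 ≈ -1140.1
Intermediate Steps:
L(s, h) = 1 (L(s, h) = (h + s)/(h + s) = 1)
d(j, B) = 19/2 (d(j, B) = 8 + (2 + 1)/2 = 8 + (½)*3 = 8 + 3/2 = 19/2)
S = 2601/8 (S = (16 + 19/2)²/2 = (51/2)²/2 = (½)*(2601/4) = 2601/8 ≈ 325.13)
f - S = -815 - 1*2601/8 = -815 - 2601/8 = -9121/8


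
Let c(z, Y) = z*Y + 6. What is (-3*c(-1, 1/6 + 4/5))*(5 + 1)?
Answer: -453/5 ≈ -90.600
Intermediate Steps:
c(z, Y) = 6 + Y*z (c(z, Y) = Y*z + 6 = 6 + Y*z)
(-3*c(-1, 1/6 + 4/5))*(5 + 1) = (-3*(6 + (1/6 + 4/5)*(-1)))*(5 + 1) = -3*(6 + (1*(1/6) + 4*(1/5))*(-1))*6 = -3*(6 + (1/6 + 4/5)*(-1))*6 = -3*(6 + (29/30)*(-1))*6 = -3*(6 - 29/30)*6 = -3*151/30*6 = -151/10*6 = -453/5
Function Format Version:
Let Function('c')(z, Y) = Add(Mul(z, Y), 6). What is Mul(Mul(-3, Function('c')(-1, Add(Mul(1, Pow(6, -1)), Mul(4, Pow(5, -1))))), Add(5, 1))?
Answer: Rational(-453, 5) ≈ -90.600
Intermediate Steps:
Function('c')(z, Y) = Add(6, Mul(Y, z)) (Function('c')(z, Y) = Add(Mul(Y, z), 6) = Add(6, Mul(Y, z)))
Mul(Mul(-3, Function('c')(-1, Add(Mul(1, Pow(6, -1)), Mul(4, Pow(5, -1))))), Add(5, 1)) = Mul(Mul(-3, Add(6, Mul(Add(Mul(1, Pow(6, -1)), Mul(4, Pow(5, -1))), -1))), Add(5, 1)) = Mul(Mul(-3, Add(6, Mul(Add(Mul(1, Rational(1, 6)), Mul(4, Rational(1, 5))), -1))), 6) = Mul(Mul(-3, Add(6, Mul(Add(Rational(1, 6), Rational(4, 5)), -1))), 6) = Mul(Mul(-3, Add(6, Mul(Rational(29, 30), -1))), 6) = Mul(Mul(-3, Add(6, Rational(-29, 30))), 6) = Mul(Mul(-3, Rational(151, 30)), 6) = Mul(Rational(-151, 10), 6) = Rational(-453, 5)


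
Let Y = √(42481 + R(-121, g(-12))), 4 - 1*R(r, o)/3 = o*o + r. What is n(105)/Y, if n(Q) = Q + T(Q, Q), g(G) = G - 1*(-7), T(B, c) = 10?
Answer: 115*√42781/42781 ≈ 0.55600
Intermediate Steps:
g(G) = 7 + G (g(G) = G + 7 = 7 + G)
R(r, o) = 12 - 3*r - 3*o² (R(r, o) = 12 - 3*(o*o + r) = 12 - 3*(o² + r) = 12 - 3*(r + o²) = 12 + (-3*r - 3*o²) = 12 - 3*r - 3*o²)
n(Q) = 10 + Q (n(Q) = Q + 10 = 10 + Q)
Y = √42781 (Y = √(42481 + (12 - 3*(-121) - 3*(7 - 12)²)) = √(42481 + (12 + 363 - 3*(-5)²)) = √(42481 + (12 + 363 - 3*25)) = √(42481 + (12 + 363 - 75)) = √(42481 + 300) = √42781 ≈ 206.84)
n(105)/Y = (10 + 105)/(√42781) = 115*(√42781/42781) = 115*√42781/42781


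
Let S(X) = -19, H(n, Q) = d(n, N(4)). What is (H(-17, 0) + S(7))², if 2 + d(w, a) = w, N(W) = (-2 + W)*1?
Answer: 1444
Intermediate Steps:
N(W) = -2 + W
d(w, a) = -2 + w
H(n, Q) = -2 + n
(H(-17, 0) + S(7))² = ((-2 - 17) - 19)² = (-19 - 19)² = (-38)² = 1444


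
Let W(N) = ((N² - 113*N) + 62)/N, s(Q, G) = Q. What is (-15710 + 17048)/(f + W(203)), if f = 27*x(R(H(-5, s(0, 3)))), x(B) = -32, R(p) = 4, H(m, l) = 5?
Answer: -135807/78530 ≈ -1.7294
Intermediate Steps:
W(N) = (62 + N² - 113*N)/N
f = -864 (f = 27*(-32) = -864)
(-15710 + 17048)/(f + W(203)) = (-15710 + 17048)/(-864 + (-113 + 203 + 62/203)) = 1338/(-864 + (-113 + 203 + 62*(1/203))) = 1338/(-864 + (-113 + 203 + 62/203)) = 1338/(-864 + 18332/203) = 1338/(-157060/203) = 1338*(-203/157060) = -135807/78530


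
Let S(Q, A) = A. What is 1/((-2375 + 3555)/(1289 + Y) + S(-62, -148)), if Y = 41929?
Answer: -21609/3197542 ≈ -0.0067580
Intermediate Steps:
1/((-2375 + 3555)/(1289 + Y) + S(-62, -148)) = 1/((-2375 + 3555)/(1289 + 41929) - 148) = 1/(1180/43218 - 148) = 1/(1180*(1/43218) - 148) = 1/(590/21609 - 148) = 1/(-3197542/21609) = -21609/3197542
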